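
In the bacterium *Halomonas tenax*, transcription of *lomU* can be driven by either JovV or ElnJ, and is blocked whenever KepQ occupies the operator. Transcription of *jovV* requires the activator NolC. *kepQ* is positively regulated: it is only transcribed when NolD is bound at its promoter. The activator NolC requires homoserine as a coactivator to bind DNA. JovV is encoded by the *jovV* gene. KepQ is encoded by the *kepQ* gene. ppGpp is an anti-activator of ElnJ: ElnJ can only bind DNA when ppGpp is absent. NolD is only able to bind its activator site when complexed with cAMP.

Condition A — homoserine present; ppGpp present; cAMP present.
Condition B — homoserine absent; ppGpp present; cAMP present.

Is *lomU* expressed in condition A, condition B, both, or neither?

neither

Condition A:
Homoserine is present, so NolC is active.
No repressor is bound and NolC is active, so *jovV* is transcribed.
So JovV is produced and active.
ppGpp is present, so ElnJ is inactive.
cAMP is present, so NolD is active.
No repressor is bound and NolD is active, so *kepQ* is transcribed.
So KepQ is produced and active.
With repressor KepQ bound, *lomU* is not transcribed.
→ *lomU* is OFF in A.
Condition B:
Homoserine is absent, so NolC is inactive.
Required activator NolC is absent, so *jovV* is not transcribed.
So JovV is not produced.
ppGpp is present, so ElnJ is inactive.
cAMP is present, so NolD is active.
No repressor is bound and NolD is active, so *kepQ* is transcribed.
So KepQ is produced and active.
With repressor KepQ bound, *lomU* is not transcribed.
→ *lomU* is OFF in B.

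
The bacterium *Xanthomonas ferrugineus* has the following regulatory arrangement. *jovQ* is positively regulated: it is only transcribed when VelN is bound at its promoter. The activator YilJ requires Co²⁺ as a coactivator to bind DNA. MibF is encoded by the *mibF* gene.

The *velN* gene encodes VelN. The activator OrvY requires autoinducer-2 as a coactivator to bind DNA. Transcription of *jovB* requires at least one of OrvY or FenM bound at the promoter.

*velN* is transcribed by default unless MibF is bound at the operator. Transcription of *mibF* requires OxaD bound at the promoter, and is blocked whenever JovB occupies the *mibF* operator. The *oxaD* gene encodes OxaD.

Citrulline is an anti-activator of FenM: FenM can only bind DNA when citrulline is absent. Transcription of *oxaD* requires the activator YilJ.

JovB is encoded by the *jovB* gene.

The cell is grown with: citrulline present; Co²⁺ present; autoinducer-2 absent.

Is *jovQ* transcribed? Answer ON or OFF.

OFF

Co²⁺ is present, so YilJ is active.
No repressor is bound and YilJ is active, so *oxaD* is transcribed.
So OxaD is produced and active.
Autoinducer-2 is absent, so OrvY is inactive.
Citrulline is present, so FenM is inactive.
No activator is available at the *jovB* promoter, so *jovB* is not transcribed.
So JovB is not produced.
No repressor is bound and OxaD is active, so *mibF* is transcribed.
So MibF is produced and active.
With repressor MibF bound, *velN* is not transcribed.
So VelN is not produced.
Required activator VelN is absent, so *jovQ* is not transcribed.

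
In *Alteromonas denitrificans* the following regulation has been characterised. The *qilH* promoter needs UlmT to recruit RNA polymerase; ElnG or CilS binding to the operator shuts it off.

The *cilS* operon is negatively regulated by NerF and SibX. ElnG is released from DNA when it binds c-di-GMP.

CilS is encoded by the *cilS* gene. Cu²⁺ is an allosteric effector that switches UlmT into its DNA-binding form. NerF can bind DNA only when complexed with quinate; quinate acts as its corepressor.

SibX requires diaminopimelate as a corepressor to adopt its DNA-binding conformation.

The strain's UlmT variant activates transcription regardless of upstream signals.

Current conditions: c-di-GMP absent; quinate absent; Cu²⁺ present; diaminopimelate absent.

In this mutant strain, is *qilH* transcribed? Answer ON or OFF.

OFF

c-di-GMP is absent, so ElnG is active.
Quinate is absent, so NerF is inactive.
Diaminopimelate is absent, so SibX is inactive.
With no repressor bound, *cilS* is transcribed.
So CilS is produced and active.
UlmT is constitutively active in this strain.
With repressor ElnG bound, *qilH* is not transcribed.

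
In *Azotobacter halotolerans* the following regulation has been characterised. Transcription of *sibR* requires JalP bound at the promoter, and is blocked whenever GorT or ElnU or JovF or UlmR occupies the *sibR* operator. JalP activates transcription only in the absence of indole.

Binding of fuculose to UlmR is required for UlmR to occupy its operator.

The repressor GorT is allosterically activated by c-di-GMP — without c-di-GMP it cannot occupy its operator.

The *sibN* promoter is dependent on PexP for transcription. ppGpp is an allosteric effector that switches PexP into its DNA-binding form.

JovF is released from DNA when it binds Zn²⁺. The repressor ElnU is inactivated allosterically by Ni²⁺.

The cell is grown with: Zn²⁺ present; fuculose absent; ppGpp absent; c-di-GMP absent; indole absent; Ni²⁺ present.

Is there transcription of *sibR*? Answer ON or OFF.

ON

c-di-GMP is absent, so GorT is inactive.
Ni²⁺ is present, so ElnU is inactive.
Indole is absent, so JalP is active.
Zn²⁺ is present, so JovF is inactive.
Fuculose is absent, so UlmR is inactive.
No repressor is bound and JalP is active, so *sibR* is transcribed.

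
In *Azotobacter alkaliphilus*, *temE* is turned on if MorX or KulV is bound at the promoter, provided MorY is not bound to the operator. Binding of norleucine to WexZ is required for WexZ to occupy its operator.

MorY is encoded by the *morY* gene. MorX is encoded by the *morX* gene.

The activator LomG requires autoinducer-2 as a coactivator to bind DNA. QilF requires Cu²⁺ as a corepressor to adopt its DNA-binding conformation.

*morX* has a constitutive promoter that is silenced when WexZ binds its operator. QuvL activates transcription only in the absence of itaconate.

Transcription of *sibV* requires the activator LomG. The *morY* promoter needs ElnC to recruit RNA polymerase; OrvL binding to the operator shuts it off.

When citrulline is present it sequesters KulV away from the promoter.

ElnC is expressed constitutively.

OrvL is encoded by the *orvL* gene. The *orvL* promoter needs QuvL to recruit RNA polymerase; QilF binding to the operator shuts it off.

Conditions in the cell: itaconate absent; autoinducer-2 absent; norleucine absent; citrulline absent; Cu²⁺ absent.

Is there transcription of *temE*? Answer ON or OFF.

Itaconate is absent, so QuvL is active.
Cu²⁺ is absent, so QilF is inactive.
No repressor is bound and QuvL is active, so *orvL* is transcribed.
So OrvL is produced and active.
ElnC is produced constitutively and is active.
With repressor OrvL bound, *morY* is not transcribed.
So MorY is not produced.
Norleucine is absent, so WexZ is inactive.
With no repressor bound, *morX* is transcribed.
So MorX is produced and active.
Citrulline is absent, so KulV is active.
Activator MorX is present, so *temE* is transcribed.

ON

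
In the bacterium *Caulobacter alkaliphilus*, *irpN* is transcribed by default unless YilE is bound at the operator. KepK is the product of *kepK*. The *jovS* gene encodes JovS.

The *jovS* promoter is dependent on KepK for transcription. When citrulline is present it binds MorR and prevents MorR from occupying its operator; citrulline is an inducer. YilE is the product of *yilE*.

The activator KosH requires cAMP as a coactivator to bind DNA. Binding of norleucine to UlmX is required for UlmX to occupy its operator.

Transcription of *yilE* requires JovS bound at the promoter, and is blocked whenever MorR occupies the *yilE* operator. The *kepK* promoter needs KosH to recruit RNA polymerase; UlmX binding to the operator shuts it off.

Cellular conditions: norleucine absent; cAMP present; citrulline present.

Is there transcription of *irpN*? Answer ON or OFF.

OFF

cAMP is present, so KosH is active.
Norleucine is absent, so UlmX is inactive.
No repressor is bound and KosH is active, so *kepK* is transcribed.
So KepK is produced and active.
No repressor is bound and KepK is active, so *jovS* is transcribed.
So JovS is produced and active.
Citrulline is present, so MorR is inactive.
No repressor is bound and JovS is active, so *yilE* is transcribed.
So YilE is produced and active.
With repressor YilE bound, *irpN* is not transcribed.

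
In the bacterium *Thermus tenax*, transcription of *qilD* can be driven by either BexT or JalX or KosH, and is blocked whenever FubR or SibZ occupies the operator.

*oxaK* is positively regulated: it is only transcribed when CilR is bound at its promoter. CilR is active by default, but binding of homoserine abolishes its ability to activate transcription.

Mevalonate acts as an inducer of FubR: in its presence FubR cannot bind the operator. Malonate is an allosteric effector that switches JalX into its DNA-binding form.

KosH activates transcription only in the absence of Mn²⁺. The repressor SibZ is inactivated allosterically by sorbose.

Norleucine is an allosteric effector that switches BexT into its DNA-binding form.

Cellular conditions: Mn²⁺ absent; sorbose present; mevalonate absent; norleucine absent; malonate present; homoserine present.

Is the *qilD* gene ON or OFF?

Norleucine is absent, so BexT is inactive.
Malonate is present, so JalX is active.
Mevalonate is absent, so FubR is active.
Sorbose is present, so SibZ is inactive.
Mn²⁺ is absent, so KosH is active.
With repressor FubR bound, *qilD* is not transcribed.

OFF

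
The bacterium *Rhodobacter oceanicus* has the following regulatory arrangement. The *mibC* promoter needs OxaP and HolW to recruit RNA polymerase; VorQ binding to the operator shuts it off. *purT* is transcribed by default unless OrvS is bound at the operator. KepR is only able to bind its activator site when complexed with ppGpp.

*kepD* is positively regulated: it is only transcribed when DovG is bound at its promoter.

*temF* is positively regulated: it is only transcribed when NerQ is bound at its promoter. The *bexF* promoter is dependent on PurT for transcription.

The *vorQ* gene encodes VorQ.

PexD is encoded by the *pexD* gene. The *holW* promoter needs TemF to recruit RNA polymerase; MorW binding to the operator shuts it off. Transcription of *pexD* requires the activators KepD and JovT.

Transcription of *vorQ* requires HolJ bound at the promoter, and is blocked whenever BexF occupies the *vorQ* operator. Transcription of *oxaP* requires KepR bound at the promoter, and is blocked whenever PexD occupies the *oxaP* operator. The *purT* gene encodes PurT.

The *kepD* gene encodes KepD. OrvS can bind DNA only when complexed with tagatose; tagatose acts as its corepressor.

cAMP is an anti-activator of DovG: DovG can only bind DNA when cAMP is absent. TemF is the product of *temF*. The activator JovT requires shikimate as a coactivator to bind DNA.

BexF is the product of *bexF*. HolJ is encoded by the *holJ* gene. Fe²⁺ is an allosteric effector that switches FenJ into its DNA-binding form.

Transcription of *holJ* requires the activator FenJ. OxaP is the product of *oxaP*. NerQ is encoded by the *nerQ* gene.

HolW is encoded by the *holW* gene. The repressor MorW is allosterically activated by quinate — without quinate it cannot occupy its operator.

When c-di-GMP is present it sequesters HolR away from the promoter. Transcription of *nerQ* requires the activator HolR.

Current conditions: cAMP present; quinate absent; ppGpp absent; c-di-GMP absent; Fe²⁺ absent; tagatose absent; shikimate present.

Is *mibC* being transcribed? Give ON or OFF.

ppGpp is absent, so KepR is inactive.
cAMP is present, so DovG is inactive.
Required activator DovG is absent, so *kepD* is not transcribed.
So KepD is not produced.
Shikimate is present, so JovT is active.
Required activator KepD is absent, so *pexD* is not transcribed.
So PexD is not produced.
Required activator KepR is absent, so *oxaP* is not transcribed.
So OxaP is not produced.
Fe²⁺ is absent, so FenJ is inactive.
Required activator FenJ is absent, so *holJ* is not transcribed.
So HolJ is not produced.
Tagatose is absent, so OrvS is inactive.
With no repressor bound, *purT* is transcribed.
So PurT is produced and active.
No repressor is bound and PurT is active, so *bexF* is transcribed.
So BexF is produced and active.
With repressor BexF bound, *vorQ* is not transcribed.
So VorQ is not produced.
c-di-GMP is absent, so HolR is active.
No repressor is bound and HolR is active, so *nerQ* is transcribed.
So NerQ is produced and active.
No repressor is bound and NerQ is active, so *temF* is transcribed.
So TemF is produced and active.
Quinate is absent, so MorW is inactive.
No repressor is bound and TemF is active, so *holW* is transcribed.
So HolW is produced and active.
Required activator OxaP is absent, so *mibC* is not transcribed.

OFF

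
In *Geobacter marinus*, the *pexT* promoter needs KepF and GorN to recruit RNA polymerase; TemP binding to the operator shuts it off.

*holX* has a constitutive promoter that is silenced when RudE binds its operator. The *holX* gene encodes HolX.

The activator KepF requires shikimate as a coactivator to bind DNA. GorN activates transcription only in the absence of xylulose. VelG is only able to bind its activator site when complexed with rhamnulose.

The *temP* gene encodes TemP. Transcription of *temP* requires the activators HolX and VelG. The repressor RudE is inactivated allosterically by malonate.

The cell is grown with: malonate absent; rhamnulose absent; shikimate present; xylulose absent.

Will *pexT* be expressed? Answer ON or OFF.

ON

Malonate is absent, so RudE is active.
With repressor RudE bound, *holX* is not transcribed.
So HolX is not produced.
Rhamnulose is absent, so VelG is inactive.
Required activator HolX is absent, so *temP* is not transcribed.
So TemP is not produced.
Shikimate is present, so KepF is active.
Xylulose is absent, so GorN is active.
No repressor is bound and KepF and GorN are active, so *pexT* is transcribed.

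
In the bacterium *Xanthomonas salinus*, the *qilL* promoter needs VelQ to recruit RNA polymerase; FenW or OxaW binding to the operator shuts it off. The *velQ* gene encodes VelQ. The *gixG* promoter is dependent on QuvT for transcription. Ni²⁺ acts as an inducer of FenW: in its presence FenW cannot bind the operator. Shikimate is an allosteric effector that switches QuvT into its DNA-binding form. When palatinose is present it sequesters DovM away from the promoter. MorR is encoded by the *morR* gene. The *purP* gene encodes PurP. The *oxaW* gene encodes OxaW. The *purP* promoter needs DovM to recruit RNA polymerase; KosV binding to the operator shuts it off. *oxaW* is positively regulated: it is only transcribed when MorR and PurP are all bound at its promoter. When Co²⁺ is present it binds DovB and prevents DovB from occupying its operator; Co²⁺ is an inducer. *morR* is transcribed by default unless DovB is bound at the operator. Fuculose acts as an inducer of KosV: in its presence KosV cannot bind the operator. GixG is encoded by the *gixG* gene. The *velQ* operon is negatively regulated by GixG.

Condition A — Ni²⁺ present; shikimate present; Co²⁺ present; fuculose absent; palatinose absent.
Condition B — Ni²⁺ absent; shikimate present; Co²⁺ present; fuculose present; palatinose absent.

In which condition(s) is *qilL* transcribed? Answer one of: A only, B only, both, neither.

neither

Condition A:
Ni²⁺ is present, so FenW is inactive.
Shikimate is present, so QuvT is active.
No repressor is bound and QuvT is active, so *gixG* is transcribed.
So GixG is produced and active.
With repressor GixG bound, *velQ* is not transcribed.
So VelQ is not produced.
Co²⁺ is present, so DovB is inactive.
With no repressor bound, *morR* is transcribed.
So MorR is produced and active.
Fuculose is absent, so KosV is active.
Palatinose is absent, so DovM is active.
With repressor KosV bound, *purP* is not transcribed.
So PurP is not produced.
Required activator PurP is absent, so *oxaW* is not transcribed.
So OxaW is not produced.
Required activator VelQ is absent, so *qilL* is not transcribed.
→ *qilL* is OFF in A.
Condition B:
Ni²⁺ is absent, so FenW is active.
Shikimate is present, so QuvT is active.
No repressor is bound and QuvT is active, so *gixG* is transcribed.
So GixG is produced and active.
With repressor GixG bound, *velQ* is not transcribed.
So VelQ is not produced.
Co²⁺ is present, so DovB is inactive.
With no repressor bound, *morR* is transcribed.
So MorR is produced and active.
Fuculose is present, so KosV is inactive.
Palatinose is absent, so DovM is active.
No repressor is bound and DovM is active, so *purP* is transcribed.
So PurP is produced and active.
No repressor is bound and MorR and PurP are active, so *oxaW* is transcribed.
So OxaW is produced and active.
With repressor FenW bound, *qilL* is not transcribed.
→ *qilL* is OFF in B.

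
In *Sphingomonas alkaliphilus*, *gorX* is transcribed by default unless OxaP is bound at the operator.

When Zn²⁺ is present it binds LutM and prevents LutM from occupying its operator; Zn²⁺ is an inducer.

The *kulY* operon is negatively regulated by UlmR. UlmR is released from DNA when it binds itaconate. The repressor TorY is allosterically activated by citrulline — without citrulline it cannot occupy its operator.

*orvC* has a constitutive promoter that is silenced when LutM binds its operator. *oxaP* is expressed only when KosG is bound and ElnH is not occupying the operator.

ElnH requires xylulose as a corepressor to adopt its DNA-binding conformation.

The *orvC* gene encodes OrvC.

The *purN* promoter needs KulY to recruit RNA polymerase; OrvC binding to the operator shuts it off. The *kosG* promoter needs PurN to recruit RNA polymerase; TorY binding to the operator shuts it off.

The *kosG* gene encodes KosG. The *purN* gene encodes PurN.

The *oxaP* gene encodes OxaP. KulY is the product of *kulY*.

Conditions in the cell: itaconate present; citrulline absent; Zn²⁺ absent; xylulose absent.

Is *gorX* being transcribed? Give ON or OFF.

OFF

Itaconate is present, so UlmR is inactive.
With no repressor bound, *kulY* is transcribed.
So KulY is produced and active.
Zn²⁺ is absent, so LutM is active.
With repressor LutM bound, *orvC* is not transcribed.
So OrvC is not produced.
No repressor is bound and KulY is active, so *purN* is transcribed.
So PurN is produced and active.
Citrulline is absent, so TorY is inactive.
No repressor is bound and PurN is active, so *kosG* is transcribed.
So KosG is produced and active.
Xylulose is absent, so ElnH is inactive.
No repressor is bound and KosG is active, so *oxaP* is transcribed.
So OxaP is produced and active.
With repressor OxaP bound, *gorX* is not transcribed.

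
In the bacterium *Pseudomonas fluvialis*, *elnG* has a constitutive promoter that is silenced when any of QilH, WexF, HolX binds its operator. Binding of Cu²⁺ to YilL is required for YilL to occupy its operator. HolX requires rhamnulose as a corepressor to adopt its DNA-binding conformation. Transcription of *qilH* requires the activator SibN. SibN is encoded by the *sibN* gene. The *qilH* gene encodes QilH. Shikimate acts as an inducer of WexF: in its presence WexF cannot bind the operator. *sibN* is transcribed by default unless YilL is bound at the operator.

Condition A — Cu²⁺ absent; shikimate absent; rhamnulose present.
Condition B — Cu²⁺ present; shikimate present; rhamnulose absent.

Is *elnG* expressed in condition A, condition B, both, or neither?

Condition A:
Cu²⁺ is absent, so YilL is inactive.
With no repressor bound, *sibN* is transcribed.
So SibN is produced and active.
No repressor is bound and SibN is active, so *qilH* is transcribed.
So QilH is produced and active.
Shikimate is absent, so WexF is active.
Rhamnulose is present, so HolX is active.
With repressor QilH bound, *elnG* is not transcribed.
→ *elnG* is OFF in A.
Condition B:
Cu²⁺ is present, so YilL is active.
With repressor YilL bound, *sibN* is not transcribed.
So SibN is not produced.
Required activator SibN is absent, so *qilH* is not transcribed.
So QilH is not produced.
Shikimate is present, so WexF is inactive.
Rhamnulose is absent, so HolX is inactive.
With no repressor bound, *elnG* is transcribed.
→ *elnG* is ON in B.

B only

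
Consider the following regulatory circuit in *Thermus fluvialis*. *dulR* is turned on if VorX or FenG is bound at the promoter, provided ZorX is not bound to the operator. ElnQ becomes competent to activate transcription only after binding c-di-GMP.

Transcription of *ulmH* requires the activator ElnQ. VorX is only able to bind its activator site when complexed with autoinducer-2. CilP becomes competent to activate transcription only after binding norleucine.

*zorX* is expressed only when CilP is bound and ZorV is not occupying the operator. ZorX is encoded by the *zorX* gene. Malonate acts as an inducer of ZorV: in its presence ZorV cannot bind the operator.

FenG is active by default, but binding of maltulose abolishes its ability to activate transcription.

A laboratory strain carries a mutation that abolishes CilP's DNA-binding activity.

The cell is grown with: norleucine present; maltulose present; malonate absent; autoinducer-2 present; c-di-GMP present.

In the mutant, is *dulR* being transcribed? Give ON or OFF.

ON

CilP is non-functional in this strain, so it has no effect.
Malonate is absent, so ZorV is active.
With repressor ZorV bound, *zorX* is not transcribed.
So ZorX is not produced.
Autoinducer-2 is present, so VorX is active.
Maltulose is present, so FenG is inactive.
Activator VorX is present, so *dulR* is transcribed.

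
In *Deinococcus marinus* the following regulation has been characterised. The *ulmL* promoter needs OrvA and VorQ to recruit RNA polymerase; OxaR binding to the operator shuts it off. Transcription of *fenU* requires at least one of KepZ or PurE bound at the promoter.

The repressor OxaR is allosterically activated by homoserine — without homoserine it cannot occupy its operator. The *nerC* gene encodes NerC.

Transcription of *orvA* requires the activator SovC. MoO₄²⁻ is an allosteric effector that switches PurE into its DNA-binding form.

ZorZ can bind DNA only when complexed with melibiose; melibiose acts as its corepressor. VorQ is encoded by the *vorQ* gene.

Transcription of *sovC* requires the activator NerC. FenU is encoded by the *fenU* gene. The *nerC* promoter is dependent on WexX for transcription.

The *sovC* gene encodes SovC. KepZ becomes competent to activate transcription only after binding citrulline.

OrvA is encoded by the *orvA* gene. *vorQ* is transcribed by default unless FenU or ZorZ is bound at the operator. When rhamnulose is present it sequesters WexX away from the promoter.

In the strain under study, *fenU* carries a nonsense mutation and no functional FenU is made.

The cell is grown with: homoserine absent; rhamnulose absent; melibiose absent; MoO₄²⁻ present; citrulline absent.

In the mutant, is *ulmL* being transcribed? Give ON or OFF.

Rhamnulose is absent, so WexX is active.
No repressor is bound and WexX is active, so *nerC* is transcribed.
So NerC is produced and active.
No repressor is bound and NerC is active, so *sovC* is transcribed.
So SovC is produced and active.
No repressor is bound and SovC is active, so *orvA* is transcribed.
So OrvA is produced and active.
FenU is non-functional in this strain, so it has no effect.
Melibiose is absent, so ZorZ is inactive.
With no repressor bound, *vorQ* is transcribed.
So VorQ is produced and active.
Homoserine is absent, so OxaR is inactive.
No repressor is bound and OrvA and VorQ are active, so *ulmL* is transcribed.

ON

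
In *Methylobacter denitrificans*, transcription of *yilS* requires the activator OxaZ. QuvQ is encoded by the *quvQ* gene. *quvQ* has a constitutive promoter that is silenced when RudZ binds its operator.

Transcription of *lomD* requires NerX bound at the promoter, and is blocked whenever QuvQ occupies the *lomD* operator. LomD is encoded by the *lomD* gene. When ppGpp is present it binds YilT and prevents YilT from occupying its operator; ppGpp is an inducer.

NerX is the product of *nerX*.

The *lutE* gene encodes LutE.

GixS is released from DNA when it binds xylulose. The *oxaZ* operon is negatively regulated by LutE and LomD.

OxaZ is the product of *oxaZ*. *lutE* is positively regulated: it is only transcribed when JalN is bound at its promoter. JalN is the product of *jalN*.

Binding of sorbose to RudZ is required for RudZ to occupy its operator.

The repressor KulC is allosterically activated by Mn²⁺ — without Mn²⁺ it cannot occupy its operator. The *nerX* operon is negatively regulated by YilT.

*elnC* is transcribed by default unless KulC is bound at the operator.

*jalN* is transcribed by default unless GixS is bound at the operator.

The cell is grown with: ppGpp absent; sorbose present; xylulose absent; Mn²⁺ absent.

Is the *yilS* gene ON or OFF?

ON

Xylulose is absent, so GixS is active.
With repressor GixS bound, *jalN* is not transcribed.
So JalN is not produced.
Required activator JalN is absent, so *lutE* is not transcribed.
So LutE is not produced.
ppGpp is absent, so YilT is active.
With repressor YilT bound, *nerX* is not transcribed.
So NerX is not produced.
Sorbose is present, so RudZ is active.
With repressor RudZ bound, *quvQ* is not transcribed.
So QuvQ is not produced.
Required activator NerX is absent, so *lomD* is not transcribed.
So LomD is not produced.
With no repressor bound, *oxaZ* is transcribed.
So OxaZ is produced and active.
No repressor is bound and OxaZ is active, so *yilS* is transcribed.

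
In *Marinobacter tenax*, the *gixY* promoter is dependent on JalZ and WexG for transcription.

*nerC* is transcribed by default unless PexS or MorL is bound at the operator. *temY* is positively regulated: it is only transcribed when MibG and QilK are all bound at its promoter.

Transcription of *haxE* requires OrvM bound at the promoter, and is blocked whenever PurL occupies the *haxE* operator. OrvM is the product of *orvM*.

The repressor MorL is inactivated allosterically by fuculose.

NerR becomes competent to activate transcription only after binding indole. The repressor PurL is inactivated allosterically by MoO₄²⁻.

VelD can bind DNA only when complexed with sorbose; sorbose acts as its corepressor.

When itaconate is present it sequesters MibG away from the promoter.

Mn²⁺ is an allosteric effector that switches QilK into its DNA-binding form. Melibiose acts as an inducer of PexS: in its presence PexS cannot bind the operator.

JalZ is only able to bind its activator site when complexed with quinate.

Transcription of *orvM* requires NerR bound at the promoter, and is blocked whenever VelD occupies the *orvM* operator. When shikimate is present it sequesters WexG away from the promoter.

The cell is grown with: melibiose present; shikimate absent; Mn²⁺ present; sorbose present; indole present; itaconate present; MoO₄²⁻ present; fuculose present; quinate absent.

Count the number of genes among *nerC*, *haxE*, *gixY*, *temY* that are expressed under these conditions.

Melibiose is present, so PexS is inactive.
Fuculose is present, so MorL is inactive.
With no repressor bound, *nerC* is transcribed.
→ *nerC* is ON.
MoO₄²⁻ is present, so PurL is inactive.
Sorbose is present, so VelD is active.
Indole is present, so NerR is active.
With repressor VelD bound, *orvM* is not transcribed.
So OrvM is not produced.
Required activator OrvM is absent, so *haxE* is not transcribed.
→ *haxE* is OFF.
Quinate is absent, so JalZ is inactive.
Shikimate is absent, so WexG is active.
Required activator JalZ is absent, so *gixY* is not transcribed.
→ *gixY* is OFF.
Itaconate is present, so MibG is inactive.
Mn²⁺ is present, so QilK is active.
Required activator MibG is absent, so *temY* is not transcribed.
→ *temY* is OFF.
1 of the 4 genes is transcribed.

1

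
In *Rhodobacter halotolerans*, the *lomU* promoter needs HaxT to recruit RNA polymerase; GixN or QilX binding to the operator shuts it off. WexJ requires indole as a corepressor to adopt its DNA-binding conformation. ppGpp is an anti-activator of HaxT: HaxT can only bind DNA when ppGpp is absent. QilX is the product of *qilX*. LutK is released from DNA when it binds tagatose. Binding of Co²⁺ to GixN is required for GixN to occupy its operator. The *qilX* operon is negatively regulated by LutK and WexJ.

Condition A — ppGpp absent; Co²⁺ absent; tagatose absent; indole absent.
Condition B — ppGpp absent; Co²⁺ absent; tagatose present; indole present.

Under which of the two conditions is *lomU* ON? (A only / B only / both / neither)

Condition A:
ppGpp is absent, so HaxT is active.
Co²⁺ is absent, so GixN is inactive.
Tagatose is absent, so LutK is active.
Indole is absent, so WexJ is inactive.
With repressor LutK bound, *qilX* is not transcribed.
So QilX is not produced.
No repressor is bound and HaxT is active, so *lomU* is transcribed.
→ *lomU* is ON in A.
Condition B:
ppGpp is absent, so HaxT is active.
Co²⁺ is absent, so GixN is inactive.
Tagatose is present, so LutK is inactive.
Indole is present, so WexJ is active.
With repressor WexJ bound, *qilX* is not transcribed.
So QilX is not produced.
No repressor is bound and HaxT is active, so *lomU* is transcribed.
→ *lomU* is ON in B.

both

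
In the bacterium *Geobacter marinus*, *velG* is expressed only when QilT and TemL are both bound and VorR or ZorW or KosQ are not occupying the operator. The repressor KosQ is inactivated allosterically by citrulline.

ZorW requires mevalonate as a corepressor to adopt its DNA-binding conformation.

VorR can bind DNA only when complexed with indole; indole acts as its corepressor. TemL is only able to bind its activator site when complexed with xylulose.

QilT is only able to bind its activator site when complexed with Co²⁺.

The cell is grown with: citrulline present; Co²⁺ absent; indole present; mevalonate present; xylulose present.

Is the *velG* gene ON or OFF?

OFF

Indole is present, so VorR is active.
Co²⁺ is absent, so QilT is inactive.
Mevalonate is present, so ZorW is active.
Citrulline is present, so KosQ is inactive.
Xylulose is present, so TemL is active.
With repressor VorR bound, *velG* is not transcribed.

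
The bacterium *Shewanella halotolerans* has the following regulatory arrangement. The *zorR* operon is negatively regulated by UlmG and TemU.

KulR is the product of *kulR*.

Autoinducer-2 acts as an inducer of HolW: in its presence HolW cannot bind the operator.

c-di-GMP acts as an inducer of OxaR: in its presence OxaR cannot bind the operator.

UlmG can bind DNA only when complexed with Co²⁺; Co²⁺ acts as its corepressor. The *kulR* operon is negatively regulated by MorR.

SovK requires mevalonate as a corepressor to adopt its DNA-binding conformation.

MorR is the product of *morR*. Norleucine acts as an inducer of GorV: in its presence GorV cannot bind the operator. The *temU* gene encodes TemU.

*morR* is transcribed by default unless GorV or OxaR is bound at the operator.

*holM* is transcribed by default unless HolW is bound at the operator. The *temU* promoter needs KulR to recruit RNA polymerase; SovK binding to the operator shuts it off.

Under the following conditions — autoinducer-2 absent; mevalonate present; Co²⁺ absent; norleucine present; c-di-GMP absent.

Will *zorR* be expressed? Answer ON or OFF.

ON

Co²⁺ is absent, so UlmG is inactive.
Mevalonate is present, so SovK is active.
Norleucine is present, so GorV is inactive.
c-di-GMP is absent, so OxaR is active.
With repressor OxaR bound, *morR* is not transcribed.
So MorR is not produced.
With no repressor bound, *kulR* is transcribed.
So KulR is produced and active.
With repressor SovK bound, *temU* is not transcribed.
So TemU is not produced.
With no repressor bound, *zorR* is transcribed.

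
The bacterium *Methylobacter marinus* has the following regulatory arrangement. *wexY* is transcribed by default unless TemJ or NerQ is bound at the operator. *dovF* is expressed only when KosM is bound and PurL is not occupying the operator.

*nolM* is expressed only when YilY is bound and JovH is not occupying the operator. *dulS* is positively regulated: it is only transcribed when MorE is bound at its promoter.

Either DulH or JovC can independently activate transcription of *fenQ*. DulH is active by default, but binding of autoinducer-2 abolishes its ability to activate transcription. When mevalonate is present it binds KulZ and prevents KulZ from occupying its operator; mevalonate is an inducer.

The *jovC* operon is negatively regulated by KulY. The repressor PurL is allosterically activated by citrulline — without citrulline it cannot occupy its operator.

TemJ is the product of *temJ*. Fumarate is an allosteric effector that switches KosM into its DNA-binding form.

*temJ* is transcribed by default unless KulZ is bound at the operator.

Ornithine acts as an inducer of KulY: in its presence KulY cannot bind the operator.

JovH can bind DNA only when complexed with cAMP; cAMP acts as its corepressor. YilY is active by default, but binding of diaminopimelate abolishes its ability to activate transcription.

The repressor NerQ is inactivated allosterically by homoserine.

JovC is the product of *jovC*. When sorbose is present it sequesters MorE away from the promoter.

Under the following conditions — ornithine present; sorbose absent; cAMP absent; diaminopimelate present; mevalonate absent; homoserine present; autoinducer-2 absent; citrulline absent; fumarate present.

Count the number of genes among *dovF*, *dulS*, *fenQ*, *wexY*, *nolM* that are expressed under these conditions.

Fumarate is present, so KosM is active.
Citrulline is absent, so PurL is inactive.
No repressor is bound and KosM is active, so *dovF* is transcribed.
→ *dovF* is ON.
Sorbose is absent, so MorE is active.
No repressor is bound and MorE is active, so *dulS* is transcribed.
→ *dulS* is ON.
Autoinducer-2 is absent, so DulH is active.
Ornithine is present, so KulY is inactive.
With no repressor bound, *jovC* is transcribed.
So JovC is produced and active.
Activator DulH is present, so *fenQ* is transcribed.
→ *fenQ* is ON.
Mevalonate is absent, so KulZ is active.
With repressor KulZ bound, *temJ* is not transcribed.
So TemJ is not produced.
Homoserine is present, so NerQ is inactive.
With no repressor bound, *wexY* is transcribed.
→ *wexY* is ON.
cAMP is absent, so JovH is inactive.
Diaminopimelate is present, so YilY is inactive.
Required activator YilY is absent, so *nolM* is not transcribed.
→ *nolM* is OFF.
4 of the 5 genes are transcribed.

4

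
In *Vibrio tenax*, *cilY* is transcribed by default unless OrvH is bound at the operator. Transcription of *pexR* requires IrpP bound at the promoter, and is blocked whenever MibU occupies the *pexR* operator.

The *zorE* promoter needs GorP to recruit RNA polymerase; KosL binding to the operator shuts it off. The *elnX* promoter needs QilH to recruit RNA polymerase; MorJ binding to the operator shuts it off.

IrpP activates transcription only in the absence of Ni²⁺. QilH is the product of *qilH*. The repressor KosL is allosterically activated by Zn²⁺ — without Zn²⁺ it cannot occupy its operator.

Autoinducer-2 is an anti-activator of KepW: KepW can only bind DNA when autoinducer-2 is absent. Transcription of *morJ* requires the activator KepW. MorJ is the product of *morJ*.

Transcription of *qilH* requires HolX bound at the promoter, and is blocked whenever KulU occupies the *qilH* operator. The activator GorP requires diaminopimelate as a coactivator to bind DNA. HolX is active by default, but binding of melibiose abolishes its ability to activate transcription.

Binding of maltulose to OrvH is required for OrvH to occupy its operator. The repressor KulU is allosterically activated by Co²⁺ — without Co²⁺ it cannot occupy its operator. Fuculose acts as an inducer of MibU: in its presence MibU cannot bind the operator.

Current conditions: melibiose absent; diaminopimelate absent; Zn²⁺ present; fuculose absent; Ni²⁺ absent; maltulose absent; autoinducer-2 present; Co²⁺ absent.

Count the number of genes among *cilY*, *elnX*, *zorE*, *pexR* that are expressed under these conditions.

Maltulose is absent, so OrvH is inactive.
With no repressor bound, *cilY* is transcribed.
→ *cilY* is ON.
Autoinducer-2 is present, so KepW is inactive.
Required activator KepW is absent, so *morJ* is not transcribed.
So MorJ is not produced.
Melibiose is absent, so HolX is active.
Co²⁺ is absent, so KulU is inactive.
No repressor is bound and HolX is active, so *qilH* is transcribed.
So QilH is produced and active.
No repressor is bound and QilH is active, so *elnX* is transcribed.
→ *elnX* is ON.
Diaminopimelate is absent, so GorP is inactive.
Zn²⁺ is present, so KosL is active.
With repressor KosL bound, *zorE* is not transcribed.
→ *zorE* is OFF.
Fuculose is absent, so MibU is active.
Ni²⁺ is absent, so IrpP is active.
With repressor MibU bound, *pexR* is not transcribed.
→ *pexR* is OFF.
2 of the 4 genes are transcribed.

2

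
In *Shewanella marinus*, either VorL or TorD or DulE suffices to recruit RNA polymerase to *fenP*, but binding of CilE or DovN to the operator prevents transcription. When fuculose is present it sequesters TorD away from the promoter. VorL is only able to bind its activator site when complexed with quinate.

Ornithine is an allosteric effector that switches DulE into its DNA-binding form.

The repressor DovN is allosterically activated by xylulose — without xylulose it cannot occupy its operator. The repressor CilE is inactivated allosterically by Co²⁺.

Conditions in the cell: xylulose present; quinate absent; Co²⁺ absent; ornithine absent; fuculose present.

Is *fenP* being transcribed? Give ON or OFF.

OFF

Co²⁺ is absent, so CilE is active.
Quinate is absent, so VorL is inactive.
Fuculose is present, so TorD is inactive.
Ornithine is absent, so DulE is inactive.
Xylulose is present, so DovN is active.
With repressor CilE bound, *fenP* is not transcribed.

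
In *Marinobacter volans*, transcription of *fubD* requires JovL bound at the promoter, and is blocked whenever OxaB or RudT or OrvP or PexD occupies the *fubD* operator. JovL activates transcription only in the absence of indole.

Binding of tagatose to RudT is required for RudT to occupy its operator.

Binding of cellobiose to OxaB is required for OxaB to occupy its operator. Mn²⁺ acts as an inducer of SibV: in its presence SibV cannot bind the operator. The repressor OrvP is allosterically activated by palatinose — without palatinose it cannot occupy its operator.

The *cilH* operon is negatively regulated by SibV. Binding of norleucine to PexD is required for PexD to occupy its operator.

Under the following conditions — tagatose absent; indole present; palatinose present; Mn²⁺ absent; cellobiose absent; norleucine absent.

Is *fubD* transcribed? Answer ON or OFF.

Cellobiose is absent, so OxaB is inactive.
Tagatose is absent, so RudT is inactive.
Palatinose is present, so OrvP is active.
Indole is present, so JovL is inactive.
Norleucine is absent, so PexD is inactive.
With repressor OrvP bound, *fubD* is not transcribed.

OFF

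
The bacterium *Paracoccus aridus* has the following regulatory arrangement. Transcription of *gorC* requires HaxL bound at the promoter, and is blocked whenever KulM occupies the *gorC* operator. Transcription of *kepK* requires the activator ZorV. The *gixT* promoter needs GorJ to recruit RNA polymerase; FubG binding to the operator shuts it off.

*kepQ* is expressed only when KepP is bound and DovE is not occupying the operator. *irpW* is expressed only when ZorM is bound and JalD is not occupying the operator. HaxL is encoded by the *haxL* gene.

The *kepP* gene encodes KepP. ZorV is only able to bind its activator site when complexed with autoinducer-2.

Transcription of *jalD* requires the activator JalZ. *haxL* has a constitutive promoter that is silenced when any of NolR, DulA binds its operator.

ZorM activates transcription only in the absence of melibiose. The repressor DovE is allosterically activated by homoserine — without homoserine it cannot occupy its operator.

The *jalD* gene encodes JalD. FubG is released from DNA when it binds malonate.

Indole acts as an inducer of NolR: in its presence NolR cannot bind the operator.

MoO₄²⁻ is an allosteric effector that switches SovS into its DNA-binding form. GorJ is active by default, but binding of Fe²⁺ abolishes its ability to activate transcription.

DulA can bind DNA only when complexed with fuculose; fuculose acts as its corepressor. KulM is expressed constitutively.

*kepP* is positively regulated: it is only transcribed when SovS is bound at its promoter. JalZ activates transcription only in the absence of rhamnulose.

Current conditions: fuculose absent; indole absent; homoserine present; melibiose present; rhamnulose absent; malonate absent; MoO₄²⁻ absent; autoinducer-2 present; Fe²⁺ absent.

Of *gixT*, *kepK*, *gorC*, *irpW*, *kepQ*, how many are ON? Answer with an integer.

1

Malonate is absent, so FubG is active.
Fe²⁺ is absent, so GorJ is active.
With repressor FubG bound, *gixT* is not transcribed.
→ *gixT* is OFF.
Autoinducer-2 is present, so ZorV is active.
No repressor is bound and ZorV is active, so *kepK* is transcribed.
→ *kepK* is ON.
Indole is absent, so NolR is active.
Fuculose is absent, so DulA is inactive.
With repressor NolR bound, *haxL* is not transcribed.
So HaxL is not produced.
KulM is produced constitutively and is active.
With repressor KulM bound, *gorC* is not transcribed.
→ *gorC* is OFF.
Rhamnulose is absent, so JalZ is active.
No repressor is bound and JalZ is active, so *jalD* is transcribed.
So JalD is produced and active.
Melibiose is present, so ZorM is inactive.
With repressor JalD bound, *irpW* is not transcribed.
→ *irpW* is OFF.
Homoserine is present, so DovE is active.
MoO₄²⁻ is absent, so SovS is inactive.
Required activator SovS is absent, so *kepP* is not transcribed.
So KepP is not produced.
With repressor DovE bound, *kepQ* is not transcribed.
→ *kepQ* is OFF.
1 of the 5 genes is transcribed.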